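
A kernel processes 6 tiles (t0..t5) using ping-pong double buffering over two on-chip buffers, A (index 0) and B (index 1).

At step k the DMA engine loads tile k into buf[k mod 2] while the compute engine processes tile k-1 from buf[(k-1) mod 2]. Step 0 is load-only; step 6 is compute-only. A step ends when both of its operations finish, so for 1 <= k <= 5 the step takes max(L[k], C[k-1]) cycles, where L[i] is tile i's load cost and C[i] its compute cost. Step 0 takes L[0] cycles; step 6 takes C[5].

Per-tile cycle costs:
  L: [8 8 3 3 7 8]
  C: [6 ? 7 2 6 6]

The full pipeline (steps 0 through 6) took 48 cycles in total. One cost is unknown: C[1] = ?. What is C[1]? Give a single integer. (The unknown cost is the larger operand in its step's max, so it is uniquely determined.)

step 0: dur = L[0]=8 = 8
step 1: dur = max(L[1]=8, C[0]=6) = 8
step 2: dur = max(L[2]=3, C[1]=?) = C[1]  (unknown; binding)
step 3: dur = max(L[3]=3, C[2]=7) = 7
step 4: dur = max(L[4]=7, C[3]=2) = 7
step 5: dur = max(L[5]=8, C[4]=6) = 8
step 6: dur = C[5]=6 = 6
sum of known step durations = 44
dur[2] = total - known = 48 - 44 = 4
C[1] is the binding max in step 2, so C[1] = dur[2] = 4

C[1] = 4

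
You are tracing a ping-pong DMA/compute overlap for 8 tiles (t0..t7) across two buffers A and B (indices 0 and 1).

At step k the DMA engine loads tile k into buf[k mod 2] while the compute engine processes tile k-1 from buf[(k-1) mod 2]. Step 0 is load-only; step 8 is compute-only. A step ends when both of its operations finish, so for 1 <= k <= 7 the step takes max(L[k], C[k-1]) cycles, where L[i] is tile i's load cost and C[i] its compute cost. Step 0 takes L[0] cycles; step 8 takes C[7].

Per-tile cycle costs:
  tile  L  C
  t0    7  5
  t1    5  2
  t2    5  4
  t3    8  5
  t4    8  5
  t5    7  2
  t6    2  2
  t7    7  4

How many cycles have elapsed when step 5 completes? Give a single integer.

end_cycle[5] = 40

k=0 load=t0/7c comp=- wait=7 total=7
k=1 load=t1/5c comp=t0/5c wait=5 total=12
k=2 load=t2/5c comp=t1/2c wait=5 total=17
k=3 load=t3/8c comp=t2/4c wait=8 total=25
k=4 load=t4/8c comp=t3/5c wait=8 total=33
k=5 load=t5/7c comp=t4/5c wait=7 total=40
k=6 load=t6/2c comp=t5/2c wait=2 total=42
k=7 load=t7/7c comp=t6/2c wait=7 total=49
k=8 load=- comp=t7/4c wait=4 total=53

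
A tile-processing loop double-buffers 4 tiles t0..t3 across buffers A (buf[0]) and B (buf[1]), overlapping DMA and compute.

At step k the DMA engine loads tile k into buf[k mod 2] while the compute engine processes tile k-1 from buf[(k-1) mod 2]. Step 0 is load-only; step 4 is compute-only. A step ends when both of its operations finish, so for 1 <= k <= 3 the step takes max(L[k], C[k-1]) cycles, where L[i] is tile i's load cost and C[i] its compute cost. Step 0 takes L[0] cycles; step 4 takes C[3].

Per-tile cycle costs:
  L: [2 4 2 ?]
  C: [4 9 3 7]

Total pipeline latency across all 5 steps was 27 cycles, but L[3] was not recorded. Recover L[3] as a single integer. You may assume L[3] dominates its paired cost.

L[3] = 5

step 0 | dur = L[0]=2 = 2
step 1 | dur = max(L[1]=4, C[0]=4) = 4
step 2 | dur = max(L[2]=2, C[1]=9) = 9
step 3 | dur = max(L[3]=?, C[2]=3) = L[3]  (unknown; binding)
step 4 | dur = C[3]=7 = 7
sum of known step durations = 22
dur[3] = total - known = 27 - 22 = 5
L[3] is the binding max in step 3, so L[3] = dur[3] = 5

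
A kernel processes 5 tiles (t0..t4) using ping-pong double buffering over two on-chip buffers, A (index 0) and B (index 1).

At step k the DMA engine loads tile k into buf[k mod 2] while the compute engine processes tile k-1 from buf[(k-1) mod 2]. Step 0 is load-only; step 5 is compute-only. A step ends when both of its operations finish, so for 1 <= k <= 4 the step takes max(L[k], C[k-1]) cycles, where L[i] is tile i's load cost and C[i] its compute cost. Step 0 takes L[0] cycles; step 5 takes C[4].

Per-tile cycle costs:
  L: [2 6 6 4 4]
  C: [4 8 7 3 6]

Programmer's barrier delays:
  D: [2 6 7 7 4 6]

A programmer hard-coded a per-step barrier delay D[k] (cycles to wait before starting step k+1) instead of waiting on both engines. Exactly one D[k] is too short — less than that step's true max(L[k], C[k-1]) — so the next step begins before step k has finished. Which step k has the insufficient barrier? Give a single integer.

hazard at step 2

[0] required=L[0]=2=2 vs D=2 ok
[1] required=max(L[1]=6,C[0]=4)=6 vs D=6 ok
[2] required=max(L[2]=6,C[1]=8)=8 vs D=7 SHORT
[3] required=max(L[3]=4,C[2]=7)=7 vs D=7 ok
[4] required=max(L[4]=4,C[3]=3)=4 vs D=4 ok
[5] required=C[4]=6=6 vs D=6 ok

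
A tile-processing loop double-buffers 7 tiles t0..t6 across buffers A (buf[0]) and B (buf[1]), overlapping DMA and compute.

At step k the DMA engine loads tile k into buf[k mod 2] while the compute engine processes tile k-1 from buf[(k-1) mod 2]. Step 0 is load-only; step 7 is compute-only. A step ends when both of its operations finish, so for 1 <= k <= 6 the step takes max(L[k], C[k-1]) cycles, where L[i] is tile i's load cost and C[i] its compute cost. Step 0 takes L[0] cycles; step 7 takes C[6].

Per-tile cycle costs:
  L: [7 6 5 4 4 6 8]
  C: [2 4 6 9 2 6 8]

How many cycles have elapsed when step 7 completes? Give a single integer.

  0. 7=7c; end=7; A:t0 B:-
  1. max(6,2)=6c; end=13; A:t0 B:t1
  2. max(5,4)=5c; end=18; A:t2 B:t1
  3. max(4,6)=6c; end=24; A:t2 B:t3
  4. max(4,9)=9c; end=33; A:t4 B:t3
  5. max(6,2)=6c; end=39; A:t4 B:t5
  6. max(8,6)=8c; end=47; A:t6 B:t5
  7. 8=8c; end=55; A:t6 B:t5

end_cycle[7] = 55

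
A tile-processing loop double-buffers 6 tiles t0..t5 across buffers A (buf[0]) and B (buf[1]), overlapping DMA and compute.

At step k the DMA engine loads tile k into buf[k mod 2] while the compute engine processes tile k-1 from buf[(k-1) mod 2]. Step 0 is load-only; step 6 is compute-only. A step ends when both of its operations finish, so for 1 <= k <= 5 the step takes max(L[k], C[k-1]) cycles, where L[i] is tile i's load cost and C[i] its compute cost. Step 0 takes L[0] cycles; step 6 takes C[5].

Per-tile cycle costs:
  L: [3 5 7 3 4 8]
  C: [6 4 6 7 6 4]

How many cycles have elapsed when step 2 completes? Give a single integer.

step 0: L[0]=3 → dur=3, Σ=3 | A=load:t0 B=idle [load-only]
step 1: L[1]=5 C[0]=6 → dur=6, Σ=9 | A=compute:t0 B=load:t1 [compute-bound]
step 2: L[2]=7 C[1]=4 → dur=7, Σ=16 | A=load:t2 B=compute:t1 [load-bound]
step 3: L[3]=3 C[2]=6 → dur=6, Σ=22 | A=compute:t2 B=load:t3 [compute-bound]
step 4: L[4]=4 C[3]=7 → dur=7, Σ=29 | A=load:t4 B=compute:t3 [compute-bound]
step 5: L[5]=8 C[4]=6 → dur=8, Σ=37 | A=compute:t4 B=load:t5 [load-bound]
step 6: C[5]=4 → dur=4, Σ=41 | A=idle B=compute:t5 [compute-only]

end_cycle[2] = 16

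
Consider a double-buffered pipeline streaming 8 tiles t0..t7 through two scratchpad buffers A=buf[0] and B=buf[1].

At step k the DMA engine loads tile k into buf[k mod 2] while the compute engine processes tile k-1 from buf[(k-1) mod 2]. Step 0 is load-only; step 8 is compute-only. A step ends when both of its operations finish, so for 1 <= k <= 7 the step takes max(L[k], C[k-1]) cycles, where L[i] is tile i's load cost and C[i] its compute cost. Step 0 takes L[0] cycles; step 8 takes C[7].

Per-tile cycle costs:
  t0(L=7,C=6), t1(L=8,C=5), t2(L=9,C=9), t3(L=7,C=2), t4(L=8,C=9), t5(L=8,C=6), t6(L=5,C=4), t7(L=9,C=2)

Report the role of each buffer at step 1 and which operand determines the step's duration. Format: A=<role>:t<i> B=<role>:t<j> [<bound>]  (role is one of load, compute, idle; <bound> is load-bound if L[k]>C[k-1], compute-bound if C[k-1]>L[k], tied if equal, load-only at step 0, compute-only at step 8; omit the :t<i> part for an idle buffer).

step 0: L[0]=7 → dur=7, Σ=7 | A=load:t0 B=idle [load-only]
step 1: L[1]=8 C[0]=6 → dur=8, Σ=15 | A=compute:t0 B=load:t1 [load-bound]
step 2: L[2]=9 C[1]=5 → dur=9, Σ=24 | A=load:t2 B=compute:t1 [load-bound]
step 3: L[3]=7 C[2]=9 → dur=9, Σ=33 | A=compute:t2 B=load:t3 [compute-bound]
step 4: L[4]=8 C[3]=2 → dur=8, Σ=41 | A=load:t4 B=compute:t3 [load-bound]
step 5: L[5]=8 C[4]=9 → dur=9, Σ=50 | A=compute:t4 B=load:t5 [compute-bound]
step 6: L[6]=5 C[5]=6 → dur=6, Σ=56 | A=load:t6 B=compute:t5 [compute-bound]
step 7: L[7]=9 C[6]=4 → dur=9, Σ=65 | A=compute:t6 B=load:t7 [load-bound]
step 8: C[7]=2 → dur=2, Σ=67 | A=idle B=compute:t7 [compute-only]

step 1: A=compute:t0 B=load:t1 [load-bound]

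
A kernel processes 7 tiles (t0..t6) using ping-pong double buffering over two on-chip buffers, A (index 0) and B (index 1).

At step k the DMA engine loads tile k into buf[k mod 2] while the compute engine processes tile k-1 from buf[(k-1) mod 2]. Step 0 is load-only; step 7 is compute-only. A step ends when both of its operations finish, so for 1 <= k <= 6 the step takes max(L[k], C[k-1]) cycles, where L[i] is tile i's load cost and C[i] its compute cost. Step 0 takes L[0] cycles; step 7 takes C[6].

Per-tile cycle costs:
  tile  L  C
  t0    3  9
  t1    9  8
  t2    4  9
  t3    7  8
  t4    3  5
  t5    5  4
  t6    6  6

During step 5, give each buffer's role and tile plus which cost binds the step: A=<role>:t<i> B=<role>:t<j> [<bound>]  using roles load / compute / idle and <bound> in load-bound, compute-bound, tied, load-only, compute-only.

[0] DMA t0→A (3c) ∥ CU idle ⇒ 3c, clock 3
[1] DMA t1→B (9c) ∥ CU A:t0 (9c) ⇒ 9c, clock 12
[2] DMA t2→A (4c) ∥ CU B:t1 (8c) ⇒ 8c, clock 20
[3] DMA t3→B (7c) ∥ CU A:t2 (9c) ⇒ 9c, clock 29
[4] DMA t4→A (3c) ∥ CU B:t3 (8c) ⇒ 8c, clock 37
[5] DMA t5→B (5c) ∥ CU A:t4 (5c) ⇒ 5c, clock 42
[6] DMA t6→A (6c) ∥ CU B:t5 (4c) ⇒ 6c, clock 48
[7] DMA idle ∥ CU A:t6 (6c) ⇒ 6c, clock 54

step 5: A=compute:t4 B=load:t5 [tied]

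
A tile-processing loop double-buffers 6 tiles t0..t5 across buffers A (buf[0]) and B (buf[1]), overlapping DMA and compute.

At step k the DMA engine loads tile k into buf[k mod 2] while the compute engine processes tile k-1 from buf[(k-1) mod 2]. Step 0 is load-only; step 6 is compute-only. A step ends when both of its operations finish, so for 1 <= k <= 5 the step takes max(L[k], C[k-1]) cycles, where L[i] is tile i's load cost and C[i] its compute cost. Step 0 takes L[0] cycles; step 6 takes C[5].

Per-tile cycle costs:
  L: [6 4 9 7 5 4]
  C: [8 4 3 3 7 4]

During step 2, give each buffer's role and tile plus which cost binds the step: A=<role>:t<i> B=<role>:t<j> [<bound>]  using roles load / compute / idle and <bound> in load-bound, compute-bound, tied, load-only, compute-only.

  0. 6=6c; end=6; A:t0 B:-
  1. max(4,8)=8c; end=14; A:t0 B:t1
  2. max(9,4)=9c; end=23; A:t2 B:t1
  3. max(7,3)=7c; end=30; A:t2 B:t3
  4. max(5,3)=5c; end=35; A:t4 B:t3
  5. max(4,7)=7c; end=42; A:t4 B:t5
  6. 4=4c; end=46; A:t4 B:t5

step 2: A=load:t2 B=compute:t1 [load-bound]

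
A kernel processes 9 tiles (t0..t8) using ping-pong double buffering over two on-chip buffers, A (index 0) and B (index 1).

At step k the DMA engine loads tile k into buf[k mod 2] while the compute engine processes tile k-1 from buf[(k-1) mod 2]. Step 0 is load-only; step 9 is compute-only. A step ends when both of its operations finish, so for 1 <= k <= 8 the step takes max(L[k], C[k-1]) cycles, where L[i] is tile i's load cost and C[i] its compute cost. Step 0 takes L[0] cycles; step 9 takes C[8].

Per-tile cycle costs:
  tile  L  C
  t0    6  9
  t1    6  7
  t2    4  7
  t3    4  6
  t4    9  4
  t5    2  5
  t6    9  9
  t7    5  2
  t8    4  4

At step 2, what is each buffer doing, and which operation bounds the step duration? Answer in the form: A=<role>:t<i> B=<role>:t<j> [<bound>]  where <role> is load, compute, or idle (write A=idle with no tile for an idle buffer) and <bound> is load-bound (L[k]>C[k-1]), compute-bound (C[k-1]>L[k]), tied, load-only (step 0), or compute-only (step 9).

step 2: A=load:t2 B=compute:t1 [compute-bound]

[0] DMA t0→A (6c) ∥ CU idle ⇒ 6c, clock 6
[1] DMA t1→B (6c) ∥ CU A:t0 (9c) ⇒ 9c, clock 15
[2] DMA t2→A (4c) ∥ CU B:t1 (7c) ⇒ 7c, clock 22
[3] DMA t3→B (4c) ∥ CU A:t2 (7c) ⇒ 7c, clock 29
[4] DMA t4→A (9c) ∥ CU B:t3 (6c) ⇒ 9c, clock 38
[5] DMA t5→B (2c) ∥ CU A:t4 (4c) ⇒ 4c, clock 42
[6] DMA t6→A (9c) ∥ CU B:t5 (5c) ⇒ 9c, clock 51
[7] DMA t7→B (5c) ∥ CU A:t6 (9c) ⇒ 9c, clock 60
[8] DMA t8→A (4c) ∥ CU B:t7 (2c) ⇒ 4c, clock 64
[9] DMA idle ∥ CU A:t8 (4c) ⇒ 4c, clock 68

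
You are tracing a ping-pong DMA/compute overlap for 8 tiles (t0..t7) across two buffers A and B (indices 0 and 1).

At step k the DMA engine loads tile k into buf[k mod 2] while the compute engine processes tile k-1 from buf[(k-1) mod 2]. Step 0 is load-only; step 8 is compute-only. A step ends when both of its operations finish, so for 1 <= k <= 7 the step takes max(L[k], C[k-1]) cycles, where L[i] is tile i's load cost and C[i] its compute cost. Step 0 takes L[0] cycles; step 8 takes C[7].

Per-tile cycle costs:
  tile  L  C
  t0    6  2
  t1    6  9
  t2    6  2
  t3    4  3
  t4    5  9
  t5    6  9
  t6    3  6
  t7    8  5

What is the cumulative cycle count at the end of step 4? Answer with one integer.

end_cycle[4] = 30

k=0 load=t0/6c comp=- wait=6 total=6
k=1 load=t1/6c comp=t0/2c wait=6 total=12
k=2 load=t2/6c comp=t1/9c wait=9 total=21
k=3 load=t3/4c comp=t2/2c wait=4 total=25
k=4 load=t4/5c comp=t3/3c wait=5 total=30
k=5 load=t5/6c comp=t4/9c wait=9 total=39
k=6 load=t6/3c comp=t5/9c wait=9 total=48
k=7 load=t7/8c comp=t6/6c wait=8 total=56
k=8 load=- comp=t7/5c wait=5 total=61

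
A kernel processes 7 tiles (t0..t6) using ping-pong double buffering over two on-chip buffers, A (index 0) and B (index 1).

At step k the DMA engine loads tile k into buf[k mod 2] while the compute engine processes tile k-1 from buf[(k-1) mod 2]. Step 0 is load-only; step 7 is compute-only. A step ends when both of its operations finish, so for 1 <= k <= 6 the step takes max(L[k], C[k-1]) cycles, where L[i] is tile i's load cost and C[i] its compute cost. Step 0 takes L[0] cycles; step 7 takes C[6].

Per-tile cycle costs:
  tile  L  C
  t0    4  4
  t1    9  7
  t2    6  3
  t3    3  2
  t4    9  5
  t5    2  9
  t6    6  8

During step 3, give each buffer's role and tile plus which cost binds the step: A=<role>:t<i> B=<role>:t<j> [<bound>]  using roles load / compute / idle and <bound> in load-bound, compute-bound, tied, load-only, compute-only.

step 3: A=compute:t2 B=load:t3 [tied]

[0] DMA t0→A (4c) ∥ CU idle ⇒ 4c, clock 4
[1] DMA t1→B (9c) ∥ CU A:t0 (4c) ⇒ 9c, clock 13
[2] DMA t2→A (6c) ∥ CU B:t1 (7c) ⇒ 7c, clock 20
[3] DMA t3→B (3c) ∥ CU A:t2 (3c) ⇒ 3c, clock 23
[4] DMA t4→A (9c) ∥ CU B:t3 (2c) ⇒ 9c, clock 32
[5] DMA t5→B (2c) ∥ CU A:t4 (5c) ⇒ 5c, clock 37
[6] DMA t6→A (6c) ∥ CU B:t5 (9c) ⇒ 9c, clock 46
[7] DMA idle ∥ CU A:t6 (8c) ⇒ 8c, clock 54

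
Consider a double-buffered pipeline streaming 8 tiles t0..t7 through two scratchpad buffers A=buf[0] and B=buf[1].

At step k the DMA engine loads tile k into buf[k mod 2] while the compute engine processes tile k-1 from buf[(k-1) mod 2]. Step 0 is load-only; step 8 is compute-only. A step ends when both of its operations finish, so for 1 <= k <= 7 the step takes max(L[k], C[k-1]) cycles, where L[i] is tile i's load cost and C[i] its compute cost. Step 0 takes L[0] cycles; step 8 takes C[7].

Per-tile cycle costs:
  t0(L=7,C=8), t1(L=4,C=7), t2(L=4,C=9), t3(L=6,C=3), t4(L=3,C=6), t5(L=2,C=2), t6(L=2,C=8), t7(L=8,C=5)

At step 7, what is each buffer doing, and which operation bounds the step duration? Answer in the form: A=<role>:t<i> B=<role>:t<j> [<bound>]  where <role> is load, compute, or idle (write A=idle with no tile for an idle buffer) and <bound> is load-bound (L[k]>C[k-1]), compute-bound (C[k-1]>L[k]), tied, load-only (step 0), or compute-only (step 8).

[0] DMA t0→A (7c) ∥ CU idle ⇒ 7c, clock 7
[1] DMA t1→B (4c) ∥ CU A:t0 (8c) ⇒ 8c, clock 15
[2] DMA t2→A (4c) ∥ CU B:t1 (7c) ⇒ 7c, clock 22
[3] DMA t3→B (6c) ∥ CU A:t2 (9c) ⇒ 9c, clock 31
[4] DMA t4→A (3c) ∥ CU B:t3 (3c) ⇒ 3c, clock 34
[5] DMA t5→B (2c) ∥ CU A:t4 (6c) ⇒ 6c, clock 40
[6] DMA t6→A (2c) ∥ CU B:t5 (2c) ⇒ 2c, clock 42
[7] DMA t7→B (8c) ∥ CU A:t6 (8c) ⇒ 8c, clock 50
[8] DMA idle ∥ CU B:t7 (5c) ⇒ 5c, clock 55

step 7: A=compute:t6 B=load:t7 [tied]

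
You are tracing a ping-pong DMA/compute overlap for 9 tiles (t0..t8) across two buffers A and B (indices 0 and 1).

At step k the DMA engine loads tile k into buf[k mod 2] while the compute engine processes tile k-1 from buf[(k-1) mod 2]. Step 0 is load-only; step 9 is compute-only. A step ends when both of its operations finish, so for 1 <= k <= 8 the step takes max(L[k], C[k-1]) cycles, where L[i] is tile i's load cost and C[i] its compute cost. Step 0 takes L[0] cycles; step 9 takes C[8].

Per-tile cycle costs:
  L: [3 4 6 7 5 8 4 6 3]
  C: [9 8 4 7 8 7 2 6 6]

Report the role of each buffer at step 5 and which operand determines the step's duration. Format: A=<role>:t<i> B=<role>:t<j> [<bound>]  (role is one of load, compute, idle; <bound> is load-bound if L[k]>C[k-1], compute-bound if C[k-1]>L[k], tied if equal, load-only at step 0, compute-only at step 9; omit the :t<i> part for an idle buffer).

step 5: A=compute:t4 B=load:t5 [tied]

[0] DMA t0→A (3c) ∥ CU idle ⇒ 3c, clock 3
[1] DMA t1→B (4c) ∥ CU A:t0 (9c) ⇒ 9c, clock 12
[2] DMA t2→A (6c) ∥ CU B:t1 (8c) ⇒ 8c, clock 20
[3] DMA t3→B (7c) ∥ CU A:t2 (4c) ⇒ 7c, clock 27
[4] DMA t4→A (5c) ∥ CU B:t3 (7c) ⇒ 7c, clock 34
[5] DMA t5→B (8c) ∥ CU A:t4 (8c) ⇒ 8c, clock 42
[6] DMA t6→A (4c) ∥ CU B:t5 (7c) ⇒ 7c, clock 49
[7] DMA t7→B (6c) ∥ CU A:t6 (2c) ⇒ 6c, clock 55
[8] DMA t8→A (3c) ∥ CU B:t7 (6c) ⇒ 6c, clock 61
[9] DMA idle ∥ CU A:t8 (6c) ⇒ 6c, clock 67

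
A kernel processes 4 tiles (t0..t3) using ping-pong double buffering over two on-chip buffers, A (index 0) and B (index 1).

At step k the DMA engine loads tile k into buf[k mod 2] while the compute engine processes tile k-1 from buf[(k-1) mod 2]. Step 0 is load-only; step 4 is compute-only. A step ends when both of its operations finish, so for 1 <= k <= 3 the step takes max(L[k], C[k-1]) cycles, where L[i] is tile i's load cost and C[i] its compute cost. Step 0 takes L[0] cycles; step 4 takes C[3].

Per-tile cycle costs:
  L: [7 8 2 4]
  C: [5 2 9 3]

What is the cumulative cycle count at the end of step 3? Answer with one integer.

  0. 7=7c; end=7; A:t0 B:-
  1. max(8,5)=8c; end=15; A:t0 B:t1
  2. max(2,2)=2c; end=17; A:t2 B:t1
  3. max(4,9)=9c; end=26; A:t2 B:t3
  4. 3=3c; end=29; A:t2 B:t3

end_cycle[3] = 26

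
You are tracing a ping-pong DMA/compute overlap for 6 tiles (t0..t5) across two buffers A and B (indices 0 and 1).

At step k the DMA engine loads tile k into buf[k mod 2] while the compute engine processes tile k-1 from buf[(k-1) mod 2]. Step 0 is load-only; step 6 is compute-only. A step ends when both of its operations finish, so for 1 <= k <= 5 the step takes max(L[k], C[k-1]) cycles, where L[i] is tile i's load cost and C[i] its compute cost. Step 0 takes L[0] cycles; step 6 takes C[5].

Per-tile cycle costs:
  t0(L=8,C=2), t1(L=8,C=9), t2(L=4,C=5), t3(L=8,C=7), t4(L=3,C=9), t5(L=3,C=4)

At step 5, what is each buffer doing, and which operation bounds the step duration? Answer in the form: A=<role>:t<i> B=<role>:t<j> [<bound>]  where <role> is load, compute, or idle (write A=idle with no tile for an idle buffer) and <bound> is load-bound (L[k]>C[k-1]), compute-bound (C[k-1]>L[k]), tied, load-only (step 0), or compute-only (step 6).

step 5: A=compute:t4 B=load:t5 [compute-bound]

step 0: L[0]=8 → dur=8, Σ=8 | A=load:t0 B=idle [load-only]
step 1: L[1]=8 C[0]=2 → dur=8, Σ=16 | A=compute:t0 B=load:t1 [load-bound]
step 2: L[2]=4 C[1]=9 → dur=9, Σ=25 | A=load:t2 B=compute:t1 [compute-bound]
step 3: L[3]=8 C[2]=5 → dur=8, Σ=33 | A=compute:t2 B=load:t3 [load-bound]
step 4: L[4]=3 C[3]=7 → dur=7, Σ=40 | A=load:t4 B=compute:t3 [compute-bound]
step 5: L[5]=3 C[4]=9 → dur=9, Σ=49 | A=compute:t4 B=load:t5 [compute-bound]
step 6: C[5]=4 → dur=4, Σ=53 | A=idle B=compute:t5 [compute-only]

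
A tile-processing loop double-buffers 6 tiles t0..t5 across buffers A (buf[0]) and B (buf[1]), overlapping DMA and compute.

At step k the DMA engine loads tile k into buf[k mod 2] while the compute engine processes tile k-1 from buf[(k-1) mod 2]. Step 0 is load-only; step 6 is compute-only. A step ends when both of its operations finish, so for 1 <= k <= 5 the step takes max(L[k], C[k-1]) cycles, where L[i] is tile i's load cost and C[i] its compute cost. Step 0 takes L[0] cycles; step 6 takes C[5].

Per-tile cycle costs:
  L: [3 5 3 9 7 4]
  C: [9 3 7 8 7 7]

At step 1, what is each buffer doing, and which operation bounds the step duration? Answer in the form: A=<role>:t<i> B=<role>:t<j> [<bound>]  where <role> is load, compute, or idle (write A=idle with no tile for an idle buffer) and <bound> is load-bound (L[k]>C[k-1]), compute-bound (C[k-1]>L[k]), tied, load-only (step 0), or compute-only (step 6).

step 1: A=compute:t0 B=load:t1 [compute-bound]

  0. 3=3c; end=3; A:t0 B:-
  1. max(5,9)=9c; end=12; A:t0 B:t1
  2. max(3,3)=3c; end=15; A:t2 B:t1
  3. max(9,7)=9c; end=24; A:t2 B:t3
  4. max(7,8)=8c; end=32; A:t4 B:t3
  5. max(4,7)=7c; end=39; A:t4 B:t5
  6. 7=7c; end=46; A:t4 B:t5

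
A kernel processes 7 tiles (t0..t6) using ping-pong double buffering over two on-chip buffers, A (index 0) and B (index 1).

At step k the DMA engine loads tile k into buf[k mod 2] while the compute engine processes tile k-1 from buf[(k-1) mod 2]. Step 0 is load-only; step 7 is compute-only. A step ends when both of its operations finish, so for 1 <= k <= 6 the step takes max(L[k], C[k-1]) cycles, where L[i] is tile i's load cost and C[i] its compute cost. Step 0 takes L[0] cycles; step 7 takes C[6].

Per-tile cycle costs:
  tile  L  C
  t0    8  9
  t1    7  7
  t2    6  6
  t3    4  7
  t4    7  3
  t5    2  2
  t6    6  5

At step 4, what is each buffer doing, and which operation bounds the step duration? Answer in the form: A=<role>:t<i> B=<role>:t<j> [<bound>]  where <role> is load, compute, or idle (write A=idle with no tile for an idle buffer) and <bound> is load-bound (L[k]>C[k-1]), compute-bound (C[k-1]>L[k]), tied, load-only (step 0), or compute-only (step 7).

step 4: A=load:t4 B=compute:t3 [tied]

step 0: L[0]=8 → dur=8, Σ=8 | A=load:t0 B=idle [load-only]
step 1: L[1]=7 C[0]=9 → dur=9, Σ=17 | A=compute:t0 B=load:t1 [compute-bound]
step 2: L[2]=6 C[1]=7 → dur=7, Σ=24 | A=load:t2 B=compute:t1 [compute-bound]
step 3: L[3]=4 C[2]=6 → dur=6, Σ=30 | A=compute:t2 B=load:t3 [compute-bound]
step 4: L[4]=7 C[3]=7 → dur=7, Σ=37 | A=load:t4 B=compute:t3 [tied]
step 5: L[5]=2 C[4]=3 → dur=3, Σ=40 | A=compute:t4 B=load:t5 [compute-bound]
step 6: L[6]=6 C[5]=2 → dur=6, Σ=46 | A=load:t6 B=compute:t5 [load-bound]
step 7: C[6]=5 → dur=5, Σ=51 | A=compute:t6 B=idle [compute-only]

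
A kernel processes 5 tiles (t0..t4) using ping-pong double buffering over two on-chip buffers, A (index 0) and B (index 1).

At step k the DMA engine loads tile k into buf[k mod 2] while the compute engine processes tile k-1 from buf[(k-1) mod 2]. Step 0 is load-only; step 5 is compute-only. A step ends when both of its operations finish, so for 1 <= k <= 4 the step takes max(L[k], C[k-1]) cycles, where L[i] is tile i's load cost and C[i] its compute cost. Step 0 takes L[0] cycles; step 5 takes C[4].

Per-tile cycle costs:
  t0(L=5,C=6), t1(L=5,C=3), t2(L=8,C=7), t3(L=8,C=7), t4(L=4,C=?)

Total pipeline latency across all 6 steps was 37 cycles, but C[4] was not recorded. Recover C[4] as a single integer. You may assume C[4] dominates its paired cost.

C[4] = 3

step 0 | dur = L[0]=5 = 5
step 1 | dur = max(L[1]=5, C[0]=6) = 6
step 2 | dur = max(L[2]=8, C[1]=3) = 8
step 3 | dur = max(L[3]=8, C[2]=7) = 8
step 4 | dur = max(L[4]=4, C[3]=7) = 7
step 5 | dur = C[4]=? = C[4]  (unknown; binding)
sum of known step durations = 34
dur[5] = total - known = 37 - 34 = 3
C[4] is the binding max in step 5, so C[4] = dur[5] = 3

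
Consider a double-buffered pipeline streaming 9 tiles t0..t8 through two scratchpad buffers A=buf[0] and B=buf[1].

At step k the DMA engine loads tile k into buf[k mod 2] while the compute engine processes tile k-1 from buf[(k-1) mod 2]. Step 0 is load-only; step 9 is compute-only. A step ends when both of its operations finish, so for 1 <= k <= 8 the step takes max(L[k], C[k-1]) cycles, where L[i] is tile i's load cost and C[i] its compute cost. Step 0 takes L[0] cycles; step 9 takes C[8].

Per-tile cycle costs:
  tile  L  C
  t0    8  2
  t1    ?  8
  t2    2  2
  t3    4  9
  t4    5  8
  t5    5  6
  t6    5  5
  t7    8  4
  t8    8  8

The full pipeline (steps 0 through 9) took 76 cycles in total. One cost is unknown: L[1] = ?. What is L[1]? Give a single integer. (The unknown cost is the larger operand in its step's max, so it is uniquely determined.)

L[1] = 9

step 0 → dur = L[0]=8 = 8
step 1 → dur = max(L[1]=?, C[0]=2) = L[1]  (unknown; binding)
step 2 → dur = max(L[2]=2, C[1]=8) = 8
step 3 → dur = max(L[3]=4, C[2]=2) = 4
step 4 → dur = max(L[4]=5, C[3]=9) = 9
step 5 → dur = max(L[5]=5, C[4]=8) = 8
step 6 → dur = max(L[6]=5, C[5]=6) = 6
step 7 → dur = max(L[7]=8, C[6]=5) = 8
step 8 → dur = max(L[8]=8, C[7]=4) = 8
step 9 → dur = C[8]=8 = 8
sum of known step durations = 67
dur[1] = total - known = 76 - 67 = 9
L[1] is the binding max in step 1, so L[1] = dur[1] = 9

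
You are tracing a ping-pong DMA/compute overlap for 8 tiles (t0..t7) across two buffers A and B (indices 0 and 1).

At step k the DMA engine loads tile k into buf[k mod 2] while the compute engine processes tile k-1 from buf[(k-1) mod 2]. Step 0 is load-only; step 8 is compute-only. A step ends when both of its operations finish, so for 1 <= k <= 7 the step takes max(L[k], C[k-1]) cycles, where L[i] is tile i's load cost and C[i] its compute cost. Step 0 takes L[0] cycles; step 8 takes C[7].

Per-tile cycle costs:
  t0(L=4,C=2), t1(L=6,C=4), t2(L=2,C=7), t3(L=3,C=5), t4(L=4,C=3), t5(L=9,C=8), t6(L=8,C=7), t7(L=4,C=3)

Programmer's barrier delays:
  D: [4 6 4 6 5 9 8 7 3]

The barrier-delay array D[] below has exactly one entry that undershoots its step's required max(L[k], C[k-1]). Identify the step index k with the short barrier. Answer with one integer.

hazard at step 3

k=0 barrier L[0]=4→4c, D[0]=4 ok
k=1 barrier max(L[1]=6,C[0]=2)→6c, D[1]=6 ok
k=2 barrier max(L[2]=2,C[1]=4)→4c, D[2]=4 ok
k=3 barrier max(L[3]=3,C[2]=7)→7c, D[3]=6 SHORT
k=4 barrier max(L[4]=4,C[3]=5)→5c, D[4]=5 ok
k=5 barrier max(L[5]=9,C[4]=3)→9c, D[5]=9 ok
k=6 barrier max(L[6]=8,C[5]=8)→8c, D[6]=8 ok
k=7 barrier max(L[7]=4,C[6]=7)→7c, D[7]=7 ok
k=8 barrier C[7]=3→3c, D[8]=3 ok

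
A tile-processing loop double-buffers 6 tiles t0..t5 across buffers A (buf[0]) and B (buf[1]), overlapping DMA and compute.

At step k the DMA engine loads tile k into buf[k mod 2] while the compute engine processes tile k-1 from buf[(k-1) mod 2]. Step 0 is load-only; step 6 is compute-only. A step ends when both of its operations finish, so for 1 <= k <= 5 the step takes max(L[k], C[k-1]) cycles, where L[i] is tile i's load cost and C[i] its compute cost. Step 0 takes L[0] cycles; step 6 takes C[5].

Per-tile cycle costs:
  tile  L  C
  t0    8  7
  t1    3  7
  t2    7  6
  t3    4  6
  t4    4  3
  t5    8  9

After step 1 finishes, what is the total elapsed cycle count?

end_cycle[1] = 15

  0. 8=8c; end=8; A:t0 B:-
  1. max(3,7)=7c; end=15; A:t0 B:t1
  2. max(7,7)=7c; end=22; A:t2 B:t1
  3. max(4,6)=6c; end=28; A:t2 B:t3
  4. max(4,6)=6c; end=34; A:t4 B:t3
  5. max(8,3)=8c; end=42; A:t4 B:t5
  6. 9=9c; end=51; A:t4 B:t5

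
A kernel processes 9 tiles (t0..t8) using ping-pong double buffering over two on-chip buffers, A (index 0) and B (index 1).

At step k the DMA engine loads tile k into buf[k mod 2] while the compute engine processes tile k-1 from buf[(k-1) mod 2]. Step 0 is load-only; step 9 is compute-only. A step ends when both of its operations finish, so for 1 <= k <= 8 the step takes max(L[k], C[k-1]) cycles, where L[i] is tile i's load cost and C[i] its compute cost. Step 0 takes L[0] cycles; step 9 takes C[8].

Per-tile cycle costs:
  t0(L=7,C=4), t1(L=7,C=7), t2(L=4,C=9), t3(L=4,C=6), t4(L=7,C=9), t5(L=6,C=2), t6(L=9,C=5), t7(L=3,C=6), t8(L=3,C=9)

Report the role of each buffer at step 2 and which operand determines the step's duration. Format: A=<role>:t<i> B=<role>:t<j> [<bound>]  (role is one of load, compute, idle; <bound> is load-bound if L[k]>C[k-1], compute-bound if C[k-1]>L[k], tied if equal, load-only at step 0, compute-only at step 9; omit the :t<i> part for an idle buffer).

k=0 load=t0/7c comp=- wait=7 total=7
k=1 load=t1/7c comp=t0/4c wait=7 total=14
k=2 load=t2/4c comp=t1/7c wait=7 total=21
k=3 load=t3/4c comp=t2/9c wait=9 total=30
k=4 load=t4/7c comp=t3/6c wait=7 total=37
k=5 load=t5/6c comp=t4/9c wait=9 total=46
k=6 load=t6/9c comp=t5/2c wait=9 total=55
k=7 load=t7/3c comp=t6/5c wait=5 total=60
k=8 load=t8/3c comp=t7/6c wait=6 total=66
k=9 load=- comp=t8/9c wait=9 total=75

step 2: A=load:t2 B=compute:t1 [compute-bound]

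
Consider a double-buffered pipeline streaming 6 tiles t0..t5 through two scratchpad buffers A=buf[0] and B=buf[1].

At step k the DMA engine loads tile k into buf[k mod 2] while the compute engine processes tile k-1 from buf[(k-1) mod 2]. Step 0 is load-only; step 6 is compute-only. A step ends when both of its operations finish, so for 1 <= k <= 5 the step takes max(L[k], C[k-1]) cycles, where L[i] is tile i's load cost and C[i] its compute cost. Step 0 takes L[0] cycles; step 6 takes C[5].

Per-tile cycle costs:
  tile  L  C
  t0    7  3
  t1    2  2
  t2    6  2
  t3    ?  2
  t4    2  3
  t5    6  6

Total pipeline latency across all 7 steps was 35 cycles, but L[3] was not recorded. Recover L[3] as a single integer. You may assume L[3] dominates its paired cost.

step 0: dur = L[0]=7 = 7
step 1: dur = max(L[1]=2, C[0]=3) = 3
step 2: dur = max(L[2]=6, C[1]=2) = 6
step 3: dur = max(L[3]=?, C[2]=2) = L[3]  (unknown; binding)
step 4: dur = max(L[4]=2, C[3]=2) = 2
step 5: dur = max(L[5]=6, C[4]=3) = 6
step 6: dur = C[5]=6 = 6
sum of known step durations = 30
dur[3] = total - known = 35 - 30 = 5
L[3] is the binding max in step 3, so L[3] = dur[3] = 5

L[3] = 5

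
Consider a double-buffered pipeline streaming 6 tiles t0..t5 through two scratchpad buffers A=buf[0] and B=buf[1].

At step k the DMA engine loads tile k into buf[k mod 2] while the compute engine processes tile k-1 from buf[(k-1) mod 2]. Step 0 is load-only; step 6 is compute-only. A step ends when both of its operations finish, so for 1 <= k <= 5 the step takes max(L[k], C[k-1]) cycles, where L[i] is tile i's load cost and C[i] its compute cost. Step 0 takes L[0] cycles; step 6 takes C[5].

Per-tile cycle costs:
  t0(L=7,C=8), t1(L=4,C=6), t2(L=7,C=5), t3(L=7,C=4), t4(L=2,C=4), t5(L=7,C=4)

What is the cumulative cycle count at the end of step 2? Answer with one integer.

end_cycle[2] = 22

step 0: L[0]=7 → dur=7, Σ=7 | A=load:t0 B=idle [load-only]
step 1: L[1]=4 C[0]=8 → dur=8, Σ=15 | A=compute:t0 B=load:t1 [compute-bound]
step 2: L[2]=7 C[1]=6 → dur=7, Σ=22 | A=load:t2 B=compute:t1 [load-bound]
step 3: L[3]=7 C[2]=5 → dur=7, Σ=29 | A=compute:t2 B=load:t3 [load-bound]
step 4: L[4]=2 C[3]=4 → dur=4, Σ=33 | A=load:t4 B=compute:t3 [compute-bound]
step 5: L[5]=7 C[4]=4 → dur=7, Σ=40 | A=compute:t4 B=load:t5 [load-bound]
step 6: C[5]=4 → dur=4, Σ=44 | A=idle B=compute:t5 [compute-only]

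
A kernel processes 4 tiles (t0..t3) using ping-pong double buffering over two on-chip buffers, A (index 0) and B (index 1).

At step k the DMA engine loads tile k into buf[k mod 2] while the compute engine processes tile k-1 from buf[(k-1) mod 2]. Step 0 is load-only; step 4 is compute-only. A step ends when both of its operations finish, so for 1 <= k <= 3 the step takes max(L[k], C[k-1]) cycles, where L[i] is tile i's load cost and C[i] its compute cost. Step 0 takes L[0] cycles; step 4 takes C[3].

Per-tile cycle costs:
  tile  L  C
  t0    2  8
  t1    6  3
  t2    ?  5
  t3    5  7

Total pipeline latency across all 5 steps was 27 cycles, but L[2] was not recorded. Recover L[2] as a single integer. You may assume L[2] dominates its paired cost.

L[2] = 5

step 0 → dur = L[0]=2 = 2
step 1 → dur = max(L[1]=6, C[0]=8) = 8
step 2 → dur = max(L[2]=?, C[1]=3) = L[2]  (unknown; binding)
step 3 → dur = max(L[3]=5, C[2]=5) = 5
step 4 → dur = C[3]=7 = 7
sum of known step durations = 22
dur[2] = total - known = 27 - 22 = 5
L[2] is the binding max in step 2, so L[2] = dur[2] = 5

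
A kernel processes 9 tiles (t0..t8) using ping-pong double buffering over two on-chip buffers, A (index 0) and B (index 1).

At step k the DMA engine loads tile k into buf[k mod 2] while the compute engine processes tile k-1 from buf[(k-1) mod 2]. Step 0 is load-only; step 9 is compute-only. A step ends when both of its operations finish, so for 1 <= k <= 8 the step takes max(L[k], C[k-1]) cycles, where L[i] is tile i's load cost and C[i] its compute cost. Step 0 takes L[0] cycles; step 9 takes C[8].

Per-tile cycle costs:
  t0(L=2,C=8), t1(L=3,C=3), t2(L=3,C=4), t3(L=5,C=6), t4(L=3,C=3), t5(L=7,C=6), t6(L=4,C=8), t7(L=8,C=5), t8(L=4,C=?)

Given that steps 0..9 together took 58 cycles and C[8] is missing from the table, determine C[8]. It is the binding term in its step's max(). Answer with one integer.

C[8] = 8

step 0 = dur = L[0]=2 = 2
step 1 = dur = max(L[1]=3, C[0]=8) = 8
step 2 = dur = max(L[2]=3, C[1]=3) = 3
step 3 = dur = max(L[3]=5, C[2]=4) = 5
step 4 = dur = max(L[4]=3, C[3]=6) = 6
step 5 = dur = max(L[5]=7, C[4]=3) = 7
step 6 = dur = max(L[6]=4, C[5]=6) = 6
step 7 = dur = max(L[7]=8, C[6]=8) = 8
step 8 = dur = max(L[8]=4, C[7]=5) = 5
step 9 = dur = C[8]=? = C[8]  (unknown; binding)
sum of known step durations = 50
dur[9] = total - known = 58 - 50 = 8
C[8] is the binding max in step 9, so C[8] = dur[9] = 8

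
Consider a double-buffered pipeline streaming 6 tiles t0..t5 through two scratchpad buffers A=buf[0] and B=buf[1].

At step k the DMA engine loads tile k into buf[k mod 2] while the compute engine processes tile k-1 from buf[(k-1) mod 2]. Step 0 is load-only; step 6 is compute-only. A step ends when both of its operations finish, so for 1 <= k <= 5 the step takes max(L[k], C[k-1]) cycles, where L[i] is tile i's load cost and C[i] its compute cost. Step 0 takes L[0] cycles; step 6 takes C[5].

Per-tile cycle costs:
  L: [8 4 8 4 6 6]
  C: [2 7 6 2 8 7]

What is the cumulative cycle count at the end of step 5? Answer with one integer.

end_cycle[5] = 40

[0] DMA t0→A (8c) ∥ CU idle ⇒ 8c, clock 8
[1] DMA t1→B (4c) ∥ CU A:t0 (2c) ⇒ 4c, clock 12
[2] DMA t2→A (8c) ∥ CU B:t1 (7c) ⇒ 8c, clock 20
[3] DMA t3→B (4c) ∥ CU A:t2 (6c) ⇒ 6c, clock 26
[4] DMA t4→A (6c) ∥ CU B:t3 (2c) ⇒ 6c, clock 32
[5] DMA t5→B (6c) ∥ CU A:t4 (8c) ⇒ 8c, clock 40
[6] DMA idle ∥ CU B:t5 (7c) ⇒ 7c, clock 47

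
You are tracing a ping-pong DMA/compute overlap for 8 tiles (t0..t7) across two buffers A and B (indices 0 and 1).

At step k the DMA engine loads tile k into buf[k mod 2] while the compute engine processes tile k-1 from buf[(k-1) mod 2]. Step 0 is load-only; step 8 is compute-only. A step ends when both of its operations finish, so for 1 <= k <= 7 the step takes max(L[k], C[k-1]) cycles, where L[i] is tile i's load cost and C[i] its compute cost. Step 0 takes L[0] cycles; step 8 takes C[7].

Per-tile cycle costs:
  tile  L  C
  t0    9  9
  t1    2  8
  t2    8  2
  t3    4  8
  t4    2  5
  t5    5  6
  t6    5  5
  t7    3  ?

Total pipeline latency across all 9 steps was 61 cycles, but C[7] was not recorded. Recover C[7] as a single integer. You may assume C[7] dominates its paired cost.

C[7] = 7

step 0: dur = L[0]=9 = 9
step 1: dur = max(L[1]=2, C[0]=9) = 9
step 2: dur = max(L[2]=8, C[1]=8) = 8
step 3: dur = max(L[3]=4, C[2]=2) = 4
step 4: dur = max(L[4]=2, C[3]=8) = 8
step 5: dur = max(L[5]=5, C[4]=5) = 5
step 6: dur = max(L[6]=5, C[5]=6) = 6
step 7: dur = max(L[7]=3, C[6]=5) = 5
step 8: dur = C[7]=? = C[7]  (unknown; binding)
sum of known step durations = 54
dur[8] = total - known = 61 - 54 = 7
C[7] is the binding max in step 8, so C[7] = dur[8] = 7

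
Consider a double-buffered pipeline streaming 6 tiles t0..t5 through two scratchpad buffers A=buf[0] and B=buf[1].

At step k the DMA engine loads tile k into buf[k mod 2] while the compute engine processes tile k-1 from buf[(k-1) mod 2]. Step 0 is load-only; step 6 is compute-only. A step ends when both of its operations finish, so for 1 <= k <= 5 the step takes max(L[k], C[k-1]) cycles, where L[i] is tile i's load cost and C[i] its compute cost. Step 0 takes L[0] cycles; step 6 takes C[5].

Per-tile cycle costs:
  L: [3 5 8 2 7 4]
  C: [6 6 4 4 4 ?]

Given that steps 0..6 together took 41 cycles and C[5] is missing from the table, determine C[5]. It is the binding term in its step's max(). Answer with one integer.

step 0: dur = L[0]=3 = 3
step 1: dur = max(L[1]=5, C[0]=6) = 6
step 2: dur = max(L[2]=8, C[1]=6) = 8
step 3: dur = max(L[3]=2, C[2]=4) = 4
step 4: dur = max(L[4]=7, C[3]=4) = 7
step 5: dur = max(L[5]=4, C[4]=4) = 4
step 6: dur = C[5]=? = C[5]  (unknown; binding)
sum of known step durations = 32
dur[6] = total - known = 41 - 32 = 9
C[5] is the binding max in step 6, so C[5] = dur[6] = 9

C[5] = 9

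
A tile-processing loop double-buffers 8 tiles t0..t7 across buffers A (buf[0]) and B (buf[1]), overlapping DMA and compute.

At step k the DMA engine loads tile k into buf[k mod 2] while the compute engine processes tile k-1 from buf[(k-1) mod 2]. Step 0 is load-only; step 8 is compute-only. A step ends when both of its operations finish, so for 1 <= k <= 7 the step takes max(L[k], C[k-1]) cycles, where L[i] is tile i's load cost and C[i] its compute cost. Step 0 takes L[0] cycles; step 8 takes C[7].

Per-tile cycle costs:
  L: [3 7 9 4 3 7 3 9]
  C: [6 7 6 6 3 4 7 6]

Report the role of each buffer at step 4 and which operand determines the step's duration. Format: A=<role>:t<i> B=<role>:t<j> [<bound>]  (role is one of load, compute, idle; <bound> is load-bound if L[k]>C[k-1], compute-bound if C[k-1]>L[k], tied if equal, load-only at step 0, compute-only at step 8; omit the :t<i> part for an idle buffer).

k=0 load=t0/3c comp=- wait=3 total=3
k=1 load=t1/7c comp=t0/6c wait=7 total=10
k=2 load=t2/9c comp=t1/7c wait=9 total=19
k=3 load=t3/4c comp=t2/6c wait=6 total=25
k=4 load=t4/3c comp=t3/6c wait=6 total=31
k=5 load=t5/7c comp=t4/3c wait=7 total=38
k=6 load=t6/3c comp=t5/4c wait=4 total=42
k=7 load=t7/9c comp=t6/7c wait=9 total=51
k=8 load=- comp=t7/6c wait=6 total=57

step 4: A=load:t4 B=compute:t3 [compute-bound]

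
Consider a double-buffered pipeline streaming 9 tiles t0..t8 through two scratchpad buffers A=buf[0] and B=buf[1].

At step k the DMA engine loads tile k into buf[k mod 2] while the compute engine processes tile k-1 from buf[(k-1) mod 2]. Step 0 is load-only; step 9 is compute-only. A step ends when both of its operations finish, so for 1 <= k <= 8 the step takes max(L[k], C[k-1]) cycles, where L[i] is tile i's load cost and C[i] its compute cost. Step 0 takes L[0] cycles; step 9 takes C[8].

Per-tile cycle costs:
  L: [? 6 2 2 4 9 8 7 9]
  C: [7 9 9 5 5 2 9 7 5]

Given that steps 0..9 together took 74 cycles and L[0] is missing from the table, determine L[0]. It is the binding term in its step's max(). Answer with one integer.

step 0 | dur = L[0]=? = L[0]  (unknown; binding)
step 1 | dur = max(L[1]=6, C[0]=7) = 7
step 2 | dur = max(L[2]=2, C[1]=9) = 9
step 3 | dur = max(L[3]=2, C[2]=9) = 9
step 4 | dur = max(L[4]=4, C[3]=5) = 5
step 5 | dur = max(L[5]=9, C[4]=5) = 9
step 6 | dur = max(L[6]=8, C[5]=2) = 8
step 7 | dur = max(L[7]=7, C[6]=9) = 9
step 8 | dur = max(L[8]=9, C[7]=7) = 9
step 9 | dur = C[8]=5 = 5
sum of known step durations = 70
dur[0] = total - known = 74 - 70 = 4
L[0] is the binding max in step 0, so L[0] = dur[0] = 4

L[0] = 4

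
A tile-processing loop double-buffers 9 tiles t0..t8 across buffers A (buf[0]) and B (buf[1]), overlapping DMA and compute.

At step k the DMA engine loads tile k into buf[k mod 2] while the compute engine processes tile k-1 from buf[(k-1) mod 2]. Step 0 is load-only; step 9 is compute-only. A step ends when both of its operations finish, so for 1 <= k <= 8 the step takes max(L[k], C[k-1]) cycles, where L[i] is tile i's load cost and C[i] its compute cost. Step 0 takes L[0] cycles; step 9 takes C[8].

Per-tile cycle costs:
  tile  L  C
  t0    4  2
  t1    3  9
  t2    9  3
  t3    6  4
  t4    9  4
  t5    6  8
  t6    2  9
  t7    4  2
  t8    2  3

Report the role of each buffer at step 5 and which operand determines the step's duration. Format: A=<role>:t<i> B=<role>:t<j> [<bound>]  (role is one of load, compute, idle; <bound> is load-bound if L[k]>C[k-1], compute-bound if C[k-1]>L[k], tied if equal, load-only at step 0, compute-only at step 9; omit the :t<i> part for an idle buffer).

[0] DMA t0→A (4c) ∥ CU idle ⇒ 4c, clock 4
[1] DMA t1→B (3c) ∥ CU A:t0 (2c) ⇒ 3c, clock 7
[2] DMA t2→A (9c) ∥ CU B:t1 (9c) ⇒ 9c, clock 16
[3] DMA t3→B (6c) ∥ CU A:t2 (3c) ⇒ 6c, clock 22
[4] DMA t4→A (9c) ∥ CU B:t3 (4c) ⇒ 9c, clock 31
[5] DMA t5→B (6c) ∥ CU A:t4 (4c) ⇒ 6c, clock 37
[6] DMA t6→A (2c) ∥ CU B:t5 (8c) ⇒ 8c, clock 45
[7] DMA t7→B (4c) ∥ CU A:t6 (9c) ⇒ 9c, clock 54
[8] DMA t8→A (2c) ∥ CU B:t7 (2c) ⇒ 2c, clock 56
[9] DMA idle ∥ CU A:t8 (3c) ⇒ 3c, clock 59

step 5: A=compute:t4 B=load:t5 [load-bound]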